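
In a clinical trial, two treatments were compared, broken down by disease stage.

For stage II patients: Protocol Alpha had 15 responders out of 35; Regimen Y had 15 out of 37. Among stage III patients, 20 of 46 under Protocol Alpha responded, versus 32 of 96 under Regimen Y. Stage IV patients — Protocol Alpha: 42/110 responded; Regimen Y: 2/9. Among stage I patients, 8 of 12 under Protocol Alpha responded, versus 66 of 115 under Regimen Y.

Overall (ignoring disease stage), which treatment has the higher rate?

Stage II: Protocol Alpha 15/35 = 42.9%, Regimen Y 15/37 = 40.5% → Protocol Alpha
Stage III: Protocol Alpha 20/46 = 43.5%, Regimen Y 32/96 = 33.3% → Protocol Alpha
Stage IV: Protocol Alpha 42/110 = 38.2%, Regimen Y 2/9 = 22.2% → Protocol Alpha
Stage I: Protocol Alpha 8/12 = 66.7%, Regimen Y 66/115 = 57.4% → Protocol Alpha
Overall: Protocol Alpha 85/203 = 41.9%, Regimen Y 115/257 = 44.7% → Regimen Y
(Protocol Alpha wins every disease group but Regimen Y wins overall — Protocol Alpha's patients skew toward the low-rate stage IV group.)

Regimen Y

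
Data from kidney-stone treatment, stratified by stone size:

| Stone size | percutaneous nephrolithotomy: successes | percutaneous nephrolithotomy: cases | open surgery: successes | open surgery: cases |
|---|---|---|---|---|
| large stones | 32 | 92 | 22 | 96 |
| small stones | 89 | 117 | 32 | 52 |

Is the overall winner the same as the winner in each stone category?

Large stones: percutaneous nephrolithotomy 32/92 = 34.8%, open surgery 22/96 = 22.9% → percutaneous nephrolithotomy
Small stones: percutaneous nephrolithotomy 89/117 = 76.1%, open surgery 32/52 = 61.5% → percutaneous nephrolithotomy
Overall: percutaneous nephrolithotomy 121/209 = 57.9%, open surgery 54/148 = 36.5% → percutaneous nephrolithotomy
Percutaneous nephrolithotomy wins overall and in every stone group — no reversal.

Yes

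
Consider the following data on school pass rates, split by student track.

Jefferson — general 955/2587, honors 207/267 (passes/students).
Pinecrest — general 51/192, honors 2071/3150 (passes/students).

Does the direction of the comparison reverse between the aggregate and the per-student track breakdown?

Yes

General: Jefferson 955/2587 = 36.9%, Pinecrest 51/192 = 26.6% → Jefferson
Honors: Jefferson 207/267 = 77.5%, Pinecrest 2071/3150 = 65.7% → Jefferson
Overall: Jefferson 1162/2854 = 40.7%, Pinecrest 2122/3342 = 63.5% → Pinecrest
Jefferson wins each student group but Pinecrest wins overall — the comparison reverses. Jefferson's students skew toward general, which has a lower base rate.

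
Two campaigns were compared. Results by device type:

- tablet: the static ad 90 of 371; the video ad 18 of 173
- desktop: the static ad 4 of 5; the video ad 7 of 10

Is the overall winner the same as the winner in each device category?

Yes

Tablet: the static ad 90/371 = 24.3%, the video ad 18/173 = 10.4% → the static ad
Desktop: the static ad 4/5 = 80.0%, the video ad 7/10 = 70.0% → the static ad
Overall: the static ad 94/376 = 25.0%, the video ad 25/183 = 13.7% → the static ad
The static ad wins overall and in every device group — no reversal.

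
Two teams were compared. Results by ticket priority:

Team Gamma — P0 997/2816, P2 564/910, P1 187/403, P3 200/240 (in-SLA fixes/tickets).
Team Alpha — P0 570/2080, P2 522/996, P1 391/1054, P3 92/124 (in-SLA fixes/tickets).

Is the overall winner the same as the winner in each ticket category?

P0: Team Gamma 997/2816 = 35.4%, Team Alpha 570/2080 = 27.4% → Team Gamma
P2: Team Gamma 564/910 = 62.0%, Team Alpha 522/996 = 52.4% → Team Gamma
P1: Team Gamma 187/403 = 46.4%, Team Alpha 391/1054 = 37.1% → Team Gamma
P3: Team Gamma 200/240 = 83.3%, Team Alpha 92/124 = 74.2% → Team Gamma
Overall: Team Gamma 1948/4369 = 44.6%, Team Alpha 1575/4254 = 37.0% → Team Gamma
Team Gamma wins overall and in every ticket group — no reversal.

Yes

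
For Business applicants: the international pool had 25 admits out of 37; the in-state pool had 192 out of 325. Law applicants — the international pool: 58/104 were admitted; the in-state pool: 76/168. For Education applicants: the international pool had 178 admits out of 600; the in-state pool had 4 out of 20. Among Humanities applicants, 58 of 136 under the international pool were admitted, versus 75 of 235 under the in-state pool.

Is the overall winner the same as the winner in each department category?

Business: the international pool 25/37 = 67.6%, the in-state pool 192/325 = 59.1% → the international pool
Law: the international pool 58/104 = 55.8%, the in-state pool 76/168 = 45.2% → the international pool
Education: the international pool 178/600 = 29.7%, the in-state pool 4/20 = 20.0% → the international pool
Humanities: the international pool 58/136 = 42.6%, the in-state pool 75/235 = 31.9% → the international pool
Overall: the international pool 319/877 = 36.4%, the in-state pool 347/748 = 46.4% → the in-state pool
The international pool wins each department group but the in-state pool wins overall — the comparison reverses. The international pool's applicants skew toward Education, which has a lower base rate.

No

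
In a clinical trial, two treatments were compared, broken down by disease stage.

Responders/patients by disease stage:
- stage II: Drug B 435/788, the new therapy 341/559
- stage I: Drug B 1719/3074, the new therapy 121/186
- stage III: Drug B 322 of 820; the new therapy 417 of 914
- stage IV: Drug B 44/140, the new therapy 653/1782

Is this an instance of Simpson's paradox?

Stage II: Drug B 435/788 = 55.2%, the new therapy 341/559 = 61.0% → the new therapy
Stage I: Drug B 1719/3074 = 55.9%, the new therapy 121/186 = 65.1% → the new therapy
Stage III: Drug B 322/820 = 39.3%, the new therapy 417/914 = 45.6% → the new therapy
Stage IV: Drug B 44/140 = 31.4%, the new therapy 653/1782 = 36.6% → the new therapy
Overall: Drug B 2520/4822 = 52.3%, the new therapy 1532/3441 = 44.5% → Drug B
The new therapy wins each disease group but Drug B wins overall — the comparison reverses. The new therapy's patients skew toward stage IV, which has a lower base rate.

Yes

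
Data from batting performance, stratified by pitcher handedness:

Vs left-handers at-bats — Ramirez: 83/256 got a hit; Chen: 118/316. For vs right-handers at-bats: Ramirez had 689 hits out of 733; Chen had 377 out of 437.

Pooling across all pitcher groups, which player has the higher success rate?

Vs left-handers: Ramirez 83/256 = 32.4%, Chen 118/316 = 37.3% → Chen
Vs right-handers: Ramirez 689/733 = 94.0%, Chen 377/437 = 86.3% → Ramirez
Overall: Ramirez 772/989 = 78.1%, Chen 495/753 = 65.7% → Ramirez
(Neither sweeps every pitcher group, but Ramirez has the higher pooled rate.)

Ramirez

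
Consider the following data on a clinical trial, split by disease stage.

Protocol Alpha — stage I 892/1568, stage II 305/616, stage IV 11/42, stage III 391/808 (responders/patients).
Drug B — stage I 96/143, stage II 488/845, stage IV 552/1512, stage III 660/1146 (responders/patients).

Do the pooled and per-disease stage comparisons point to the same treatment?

Stage I: Protocol Alpha 892/1568 = 56.9%, Drug B 96/143 = 67.1% → Drug B
Stage II: Protocol Alpha 305/616 = 49.5%, Drug B 488/845 = 57.8% → Drug B
Stage IV: Protocol Alpha 11/42 = 26.2%, Drug B 552/1512 = 36.5% → Drug B
Stage III: Protocol Alpha 391/808 = 48.4%, Drug B 660/1146 = 57.6% → Drug B
Overall: Protocol Alpha 1599/3034 = 52.7%, Drug B 1796/3646 = 49.3% → Protocol Alpha
Drug B wins each disease group but Protocol Alpha wins overall — the comparison reverses. Drug B's patients skew toward stage IV, which has a lower base rate.

No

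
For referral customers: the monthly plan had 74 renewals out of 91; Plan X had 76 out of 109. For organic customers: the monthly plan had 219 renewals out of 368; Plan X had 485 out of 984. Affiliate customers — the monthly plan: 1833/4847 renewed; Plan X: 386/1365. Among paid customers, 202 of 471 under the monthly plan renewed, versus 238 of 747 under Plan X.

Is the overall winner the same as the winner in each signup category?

Yes

Referral: the monthly plan 74/91 = 81.3%, Plan X 76/109 = 69.7% → the monthly plan
Organic: the monthly plan 219/368 = 59.5%, Plan X 485/984 = 49.3% → the monthly plan
Affiliate: the monthly plan 1833/4847 = 37.8%, Plan X 386/1365 = 28.3% → the monthly plan
Paid: the monthly plan 202/471 = 42.9%, Plan X 238/747 = 31.9% → the monthly plan
Overall: the monthly plan 2328/5777 = 40.3%, Plan X 1185/3205 = 37.0% → the monthly plan
The monthly plan wins overall and in every signup group — no reversal.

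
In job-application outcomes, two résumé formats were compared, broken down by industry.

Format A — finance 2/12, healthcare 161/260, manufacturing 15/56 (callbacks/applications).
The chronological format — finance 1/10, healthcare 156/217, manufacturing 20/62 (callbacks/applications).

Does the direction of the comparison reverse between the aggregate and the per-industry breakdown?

Finance: Format A 2/12 = 16.7%, the chronological format 1/10 = 10.0% → Format A
Healthcare: Format A 161/260 = 61.9%, the chronological format 156/217 = 71.9% → the chronological format
Manufacturing: Format A 15/56 = 26.8%, the chronological format 20/62 = 32.3% → the chronological format
Overall: Format A 178/328 = 54.3%, the chronological format 177/289 = 61.2% → the chronological format
Neither sweeps: Format A wins 1 of 3 groups, the chronological format wins 2. The chronological format wins overall but not every group — no Simpson reversal.

No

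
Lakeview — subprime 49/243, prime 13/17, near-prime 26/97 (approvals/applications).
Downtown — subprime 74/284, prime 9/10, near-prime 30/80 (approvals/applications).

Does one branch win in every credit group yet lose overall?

Subprime: Lakeview 49/243 = 20.2%, Downtown 74/284 = 26.1% → Downtown
Prime: Lakeview 13/17 = 76.5%, Downtown 9/10 = 90.0% → Downtown
Near-prime: Lakeview 26/97 = 26.8%, Downtown 30/80 = 37.5% → Downtown
Overall: Lakeview 88/357 = 24.6%, Downtown 113/374 = 30.2% → Downtown
Downtown wins overall and in every credit group — no reversal.

No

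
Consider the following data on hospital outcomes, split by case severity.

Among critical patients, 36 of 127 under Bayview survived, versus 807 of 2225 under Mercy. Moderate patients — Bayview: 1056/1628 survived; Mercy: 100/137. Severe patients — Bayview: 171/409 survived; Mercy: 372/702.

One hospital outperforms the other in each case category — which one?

Critical: Bayview 36/127 = 28.3%, Mercy 807/2225 = 36.3% → Mercy
Moderate: Bayview 1056/1628 = 64.9%, Mercy 100/137 = 73.0% → Mercy
Severe: Bayview 171/409 = 41.8%, Mercy 372/702 = 53.0% → Mercy
Mercy has the higher rate in all 3 groups.

Mercy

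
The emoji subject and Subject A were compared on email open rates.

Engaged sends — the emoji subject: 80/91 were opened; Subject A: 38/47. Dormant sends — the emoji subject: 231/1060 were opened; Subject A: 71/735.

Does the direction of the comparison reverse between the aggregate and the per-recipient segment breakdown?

No

Engaged: the emoji subject 80/91 = 87.9%, Subject A 38/47 = 80.9% → the emoji subject
Dormant: the emoji subject 231/1060 = 21.8%, Subject A 71/735 = 9.7% → the emoji subject
Overall: the emoji subject 311/1151 = 27.0%, Subject A 109/782 = 13.9% → the emoji subject
The emoji subject wins overall and in every recipient group — no reversal.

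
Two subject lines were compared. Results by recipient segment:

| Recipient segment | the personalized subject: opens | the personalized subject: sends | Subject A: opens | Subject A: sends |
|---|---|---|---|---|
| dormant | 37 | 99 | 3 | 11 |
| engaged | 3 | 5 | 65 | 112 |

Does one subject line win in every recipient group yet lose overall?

Yes

Dormant: the personalized subject 37/99 = 37.4%, Subject A 3/11 = 27.3% → the personalized subject
Engaged: the personalized subject 3/5 = 60.0%, Subject A 65/112 = 58.0% → the personalized subject
Overall: the personalized subject 40/104 = 38.5%, Subject A 68/123 = 55.3% → Subject A
The personalized subject wins each recipient group but Subject A wins overall — the comparison reverses. The personalized subject's sends skew toward dormant, which has a lower base rate.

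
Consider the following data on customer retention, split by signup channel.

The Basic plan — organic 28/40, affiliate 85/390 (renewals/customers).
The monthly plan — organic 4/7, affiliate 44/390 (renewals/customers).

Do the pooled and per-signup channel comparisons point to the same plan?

Organic: the Basic plan 28/40 = 70.0%, the monthly plan 4/7 = 57.1% → the Basic plan
Affiliate: the Basic plan 85/390 = 21.8%, the monthly plan 44/390 = 11.3% → the Basic plan
Overall: the Basic plan 113/430 = 26.3%, the monthly plan 48/397 = 12.1% → the Basic plan
The Basic plan wins overall and in every signup group — no reversal.

Yes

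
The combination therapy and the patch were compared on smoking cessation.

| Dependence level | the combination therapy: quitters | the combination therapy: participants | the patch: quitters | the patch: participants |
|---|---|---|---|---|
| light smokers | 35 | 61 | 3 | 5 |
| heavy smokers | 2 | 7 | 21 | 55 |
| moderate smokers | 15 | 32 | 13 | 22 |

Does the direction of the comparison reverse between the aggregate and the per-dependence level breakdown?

Yes

Light smokers: the combination therapy 35/61 = 57.4%, the patch 3/5 = 60.0% → the patch
Heavy smokers: the combination therapy 2/7 = 28.6%, the patch 21/55 = 38.2% → the patch
Moderate smokers: the combination therapy 15/32 = 46.9%, the patch 13/22 = 59.1% → the patch
Overall: the combination therapy 52/100 = 52.0%, the patch 37/82 = 45.1% → the combination therapy
The patch wins each dependence group but the combination therapy wins overall — the comparison reverses. The patch's participants skew toward heavy smokers, which has a lower base rate.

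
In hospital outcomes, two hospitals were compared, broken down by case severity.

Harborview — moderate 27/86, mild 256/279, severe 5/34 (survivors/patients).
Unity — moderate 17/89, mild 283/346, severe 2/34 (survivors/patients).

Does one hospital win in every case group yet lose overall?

No

Moderate: Harborview 27/86 = 31.4%, Unity 17/89 = 19.1% → Harborview
Mild: Harborview 256/279 = 91.8%, Unity 283/346 = 81.8% → Harborview
Severe: Harborview 5/34 = 14.7%, Unity 2/34 = 5.9% → Harborview
Overall: Harborview 288/399 = 72.2%, Unity 302/469 = 64.4% → Harborview
Harborview wins overall and in every case group — no reversal.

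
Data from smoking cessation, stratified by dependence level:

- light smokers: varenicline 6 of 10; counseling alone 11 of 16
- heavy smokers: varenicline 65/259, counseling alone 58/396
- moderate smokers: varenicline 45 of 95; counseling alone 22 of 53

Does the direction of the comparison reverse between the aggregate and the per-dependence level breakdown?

No

Light smokers: varenicline 6/10 = 60.0%, counseling alone 11/16 = 68.8% → counseling alone
Heavy smokers: varenicline 65/259 = 25.1%, counseling alone 58/396 = 14.6% → varenicline
Moderate smokers: varenicline 45/95 = 47.4%, counseling alone 22/53 = 41.5% → varenicline
Overall: varenicline 116/364 = 31.9%, counseling alone 91/465 = 19.6% → varenicline
Neither sweeps: varenicline wins 2 of 3 groups, counseling alone wins 1. Varenicline wins overall but not every group — no Simpson reversal.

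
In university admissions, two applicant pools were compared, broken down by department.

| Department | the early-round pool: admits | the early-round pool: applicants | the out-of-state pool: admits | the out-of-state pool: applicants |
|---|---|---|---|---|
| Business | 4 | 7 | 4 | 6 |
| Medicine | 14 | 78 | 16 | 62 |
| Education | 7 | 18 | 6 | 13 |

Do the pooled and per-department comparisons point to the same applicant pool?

Business: the early-round pool 4/7 = 57.1%, the out-of-state pool 4/6 = 66.7% → the out-of-state pool
Medicine: the early-round pool 14/78 = 17.9%, the out-of-state pool 16/62 = 25.8% → the out-of-state pool
Education: the early-round pool 7/18 = 38.9%, the out-of-state pool 6/13 = 46.2% → the out-of-state pool
Overall: the early-round pool 25/103 = 24.3%, the out-of-state pool 26/81 = 32.1% → the out-of-state pool
The out-of-state pool wins overall and in every department group — no reversal.

Yes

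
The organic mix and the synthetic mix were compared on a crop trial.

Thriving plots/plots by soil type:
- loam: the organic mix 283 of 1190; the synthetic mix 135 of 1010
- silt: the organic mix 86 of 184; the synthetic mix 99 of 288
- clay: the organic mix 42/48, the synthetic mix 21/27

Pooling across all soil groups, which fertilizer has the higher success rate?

Loam: the organic mix 283/1190 = 23.8%, the synthetic mix 135/1010 = 13.4% → the organic mix
Silt: the organic mix 86/184 = 46.7%, the synthetic mix 99/288 = 34.4% → the organic mix
Clay: the organic mix 42/48 = 87.5%, the synthetic mix 21/27 = 77.8% → the organic mix
Overall: the organic mix 411/1422 = 28.9%, the synthetic mix 255/1325 = 19.2% → the organic mix

the organic mix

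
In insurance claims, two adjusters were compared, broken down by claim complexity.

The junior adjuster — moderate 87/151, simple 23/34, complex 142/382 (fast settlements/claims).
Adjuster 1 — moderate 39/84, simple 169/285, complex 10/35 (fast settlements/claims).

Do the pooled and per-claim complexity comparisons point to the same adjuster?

No

Moderate: the junior adjuster 87/151 = 57.6%, Adjuster 1 39/84 = 46.4% → the junior adjuster
Simple: the junior adjuster 23/34 = 67.6%, Adjuster 1 169/285 = 59.3% → the junior adjuster
Complex: the junior adjuster 142/382 = 37.2%, Adjuster 1 10/35 = 28.6% → the junior adjuster
Overall: the junior adjuster 252/567 = 44.4%, Adjuster 1 218/404 = 54.0% → Adjuster 1
The junior adjuster wins each claim group but Adjuster 1 wins overall — the comparison reverses. The junior adjuster's claims skew toward complex, which has a lower base rate.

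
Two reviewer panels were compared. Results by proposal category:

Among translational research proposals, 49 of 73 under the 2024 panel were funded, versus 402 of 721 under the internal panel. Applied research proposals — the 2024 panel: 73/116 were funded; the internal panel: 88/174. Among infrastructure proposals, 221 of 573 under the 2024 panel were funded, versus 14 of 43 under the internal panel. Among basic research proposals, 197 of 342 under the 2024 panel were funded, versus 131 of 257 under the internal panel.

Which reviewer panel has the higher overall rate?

the internal panel

Translational research: the 2024 panel 49/73 = 67.1%, the internal panel 402/721 = 55.8% → the 2024 panel
Applied research: the 2024 panel 73/116 = 62.9%, the internal panel 88/174 = 50.6% → the 2024 panel
Infrastructure: the 2024 panel 221/573 = 38.6%, the internal panel 14/43 = 32.6% → the 2024 panel
Basic research: the 2024 panel 197/342 = 57.6%, the internal panel 131/257 = 51.0% → the 2024 panel
Overall: the 2024 panel 540/1104 = 48.9%, the internal panel 635/1195 = 53.1% → the internal panel
(The 2024 panel wins every proposal group but the internal panel wins overall — the 2024 panel's proposals skew toward the low-rate infrastructure group.)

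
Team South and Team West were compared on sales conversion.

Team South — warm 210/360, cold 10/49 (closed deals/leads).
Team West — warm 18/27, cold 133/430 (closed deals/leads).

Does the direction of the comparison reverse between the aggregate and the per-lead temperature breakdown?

Warm: Team South 210/360 = 58.3%, Team West 18/27 = 66.7% → Team West
Cold: Team South 10/49 = 20.4%, Team West 133/430 = 30.9% → Team West
Overall: Team South 220/409 = 53.8%, Team West 151/457 = 33.0% → Team South
Team West wins each lead group but Team South wins overall — the comparison reverses. Team West's leads skew toward cold, which has a lower base rate.

Yes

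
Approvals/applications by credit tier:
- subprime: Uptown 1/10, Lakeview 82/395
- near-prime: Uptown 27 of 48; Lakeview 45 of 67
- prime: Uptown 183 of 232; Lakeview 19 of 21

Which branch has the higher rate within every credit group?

Lakeview

Subprime: Uptown 1/10 = 10.0%, Lakeview 82/395 = 20.8% → Lakeview
Near-prime: Uptown 27/48 = 56.2%, Lakeview 45/67 = 67.2% → Lakeview
Prime: Uptown 183/232 = 78.9%, Lakeview 19/21 = 90.5% → Lakeview
Lakeview has the higher rate in all 3 groups.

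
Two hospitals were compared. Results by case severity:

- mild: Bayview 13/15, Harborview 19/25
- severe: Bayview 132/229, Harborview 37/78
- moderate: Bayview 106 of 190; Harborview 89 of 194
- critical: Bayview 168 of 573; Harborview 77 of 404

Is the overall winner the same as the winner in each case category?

Mild: Bayview 13/15 = 86.7%, Harborview 19/25 = 76.0% → Bayview
Severe: Bayview 132/229 = 57.6%, Harborview 37/78 = 47.4% → Bayview
Moderate: Bayview 106/190 = 55.8%, Harborview 89/194 = 45.9% → Bayview
Critical: Bayview 168/573 = 29.3%, Harborview 77/404 = 19.1% → Bayview
Overall: Bayview 419/1007 = 41.6%, Harborview 222/701 = 31.7% → Bayview
Bayview wins overall and in every case group — no reversal.

Yes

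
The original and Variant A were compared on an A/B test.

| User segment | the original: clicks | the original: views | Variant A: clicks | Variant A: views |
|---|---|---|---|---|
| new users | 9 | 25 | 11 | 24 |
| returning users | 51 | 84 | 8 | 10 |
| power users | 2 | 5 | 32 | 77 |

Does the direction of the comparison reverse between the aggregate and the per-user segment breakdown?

Yes

New users: the original 9/25 = 36.0%, Variant A 11/24 = 45.8% → Variant A
Returning users: the original 51/84 = 60.7%, Variant A 8/10 = 80.0% → Variant A
Power users: the original 2/5 = 40.0%, Variant A 32/77 = 41.6% → Variant A
Overall: the original 62/114 = 54.4%, Variant A 51/111 = 45.9% → the original
Variant A wins each user group but the original wins overall — the comparison reverses. Variant A's views skew toward power users, which has a lower base rate.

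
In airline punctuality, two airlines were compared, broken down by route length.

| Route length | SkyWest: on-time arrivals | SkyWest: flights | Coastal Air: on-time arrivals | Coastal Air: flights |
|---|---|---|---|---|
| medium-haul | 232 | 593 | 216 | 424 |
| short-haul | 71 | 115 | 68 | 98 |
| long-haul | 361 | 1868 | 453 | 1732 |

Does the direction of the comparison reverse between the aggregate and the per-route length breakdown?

Medium-haul: SkyWest 232/593 = 39.1%, Coastal Air 216/424 = 50.9% → Coastal Air
Short-haul: SkyWest 71/115 = 61.7%, Coastal Air 68/98 = 69.4% → Coastal Air
Long-haul: SkyWest 361/1868 = 19.3%, Coastal Air 453/1732 = 26.2% → Coastal Air
Overall: SkyWest 664/2576 = 25.8%, Coastal Air 737/2254 = 32.7% → Coastal Air
Coastal Air wins overall and in every route group — no reversal.

No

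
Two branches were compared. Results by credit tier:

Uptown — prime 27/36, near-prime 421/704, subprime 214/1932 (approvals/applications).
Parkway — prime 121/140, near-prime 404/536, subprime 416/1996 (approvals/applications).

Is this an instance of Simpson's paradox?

No

Prime: Uptown 27/36 = 75.0%, Parkway 121/140 = 86.4% → Parkway
Near-prime: Uptown 421/704 = 59.8%, Parkway 404/536 = 75.4% → Parkway
Subprime: Uptown 214/1932 = 11.1%, Parkway 416/1996 = 20.8% → Parkway
Overall: Uptown 662/2672 = 24.8%, Parkway 941/2672 = 35.2% → Parkway
Parkway wins overall and in every credit group — no reversal.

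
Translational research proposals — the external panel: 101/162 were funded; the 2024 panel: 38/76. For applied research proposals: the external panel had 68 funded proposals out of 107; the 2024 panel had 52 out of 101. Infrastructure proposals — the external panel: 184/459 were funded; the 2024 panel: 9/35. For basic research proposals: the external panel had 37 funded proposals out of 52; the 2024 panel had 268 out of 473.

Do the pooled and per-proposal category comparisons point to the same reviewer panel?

No

Translational research: the external panel 101/162 = 62.3%, the 2024 panel 38/76 = 50.0% → the external panel
Applied research: the external panel 68/107 = 63.6%, the 2024 panel 52/101 = 51.5% → the external panel
Infrastructure: the external panel 184/459 = 40.1%, the 2024 panel 9/35 = 25.7% → the external panel
Basic research: the external panel 37/52 = 71.2%, the 2024 panel 268/473 = 56.7% → the external panel
Overall: the external panel 390/780 = 50.0%, the 2024 panel 367/685 = 53.6% → the 2024 panel
The external panel wins each proposal group but the 2024 panel wins overall — the comparison reverses. The external panel's proposals skew toward infrastructure, which has a lower base rate.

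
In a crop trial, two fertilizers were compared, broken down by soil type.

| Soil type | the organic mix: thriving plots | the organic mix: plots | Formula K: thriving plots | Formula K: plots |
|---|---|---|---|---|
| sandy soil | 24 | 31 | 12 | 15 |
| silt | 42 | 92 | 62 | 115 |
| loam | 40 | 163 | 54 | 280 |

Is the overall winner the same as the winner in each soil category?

Sandy soil: the organic mix 24/31 = 77.4%, Formula K 12/15 = 80.0% → Formula K
Silt: the organic mix 42/92 = 45.7%, Formula K 62/115 = 53.9% → Formula K
Loam: the organic mix 40/163 = 24.5%, Formula K 54/280 = 19.3% → the organic mix
Overall: the organic mix 106/286 = 37.1%, Formula K 128/410 = 31.2% → the organic mix
Neither sweeps: the organic mix wins 1 of 3 groups, Formula K wins 2. The organic mix wins overall but not every group — no Simpson reversal.

No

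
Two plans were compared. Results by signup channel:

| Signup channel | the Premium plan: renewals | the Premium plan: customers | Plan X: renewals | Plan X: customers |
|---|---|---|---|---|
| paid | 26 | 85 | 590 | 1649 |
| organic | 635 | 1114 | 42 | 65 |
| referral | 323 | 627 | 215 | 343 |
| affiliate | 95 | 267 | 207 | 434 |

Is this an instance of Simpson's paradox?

Paid: the Premium plan 26/85 = 30.6%, Plan X 590/1649 = 35.8% → Plan X
Organic: the Premium plan 635/1114 = 57.0%, Plan X 42/65 = 64.6% → Plan X
Referral: the Premium plan 323/627 = 51.5%, Plan X 215/343 = 62.7% → Plan X
Affiliate: the Premium plan 95/267 = 35.6%, Plan X 207/434 = 47.7% → Plan X
Overall: the Premium plan 1079/2093 = 51.6%, Plan X 1054/2491 = 42.3% → the Premium plan
Plan X wins each signup group but the Premium plan wins overall — the comparison reverses. Plan X's customers skew toward paid, which has a lower base rate.

Yes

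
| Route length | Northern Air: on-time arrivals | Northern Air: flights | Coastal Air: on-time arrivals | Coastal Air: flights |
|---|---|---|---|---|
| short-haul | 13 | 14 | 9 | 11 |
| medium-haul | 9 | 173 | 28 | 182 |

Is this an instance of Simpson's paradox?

Short-haul: Northern Air 13/14 = 92.9%, Coastal Air 9/11 = 81.8% → Northern Air
Medium-haul: Northern Air 9/173 = 5.2%, Coastal Air 28/182 = 15.4% → Coastal Air
Overall: Northern Air 22/187 = 11.8%, Coastal Air 37/193 = 19.2% → Coastal Air
Neither sweeps: Northern Air wins 1 of 2 groups, Coastal Air wins 1. Coastal Air wins overall but not every group — no Simpson reversal.

No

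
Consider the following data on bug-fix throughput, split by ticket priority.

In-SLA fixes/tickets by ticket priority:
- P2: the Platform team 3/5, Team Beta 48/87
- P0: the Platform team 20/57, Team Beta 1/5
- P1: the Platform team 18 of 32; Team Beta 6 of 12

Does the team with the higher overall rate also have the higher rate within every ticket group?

No

P2: the Platform team 3/5 = 60.0%, Team Beta 48/87 = 55.2% → the Platform team
P0: the Platform team 20/57 = 35.1%, Team Beta 1/5 = 20.0% → the Platform team
P1: the Platform team 18/32 = 56.2%, Team Beta 6/12 = 50.0% → the Platform team
Overall: the Platform team 41/94 = 43.6%, Team Beta 55/104 = 52.9% → Team Beta
The Platform team wins each ticket group but Team Beta wins overall — the comparison reverses. The Platform team's tickets skew toward P0, which has a lower base rate.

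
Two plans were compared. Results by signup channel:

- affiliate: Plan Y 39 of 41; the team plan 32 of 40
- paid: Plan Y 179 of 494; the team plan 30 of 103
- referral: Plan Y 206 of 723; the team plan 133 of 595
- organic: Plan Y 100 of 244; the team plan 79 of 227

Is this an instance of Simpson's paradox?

No

Affiliate: Plan Y 39/41 = 95.1%, the team plan 32/40 = 80.0% → Plan Y
Paid: Plan Y 179/494 = 36.2%, the team plan 30/103 = 29.1% → Plan Y
Referral: Plan Y 206/723 = 28.5%, the team plan 133/595 = 22.4% → Plan Y
Organic: Plan Y 100/244 = 41.0%, the team plan 79/227 = 34.8% → Plan Y
Overall: Plan Y 524/1502 = 34.9%, the team plan 274/965 = 28.4% → Plan Y
Plan Y wins overall and in every signup group — no reversal.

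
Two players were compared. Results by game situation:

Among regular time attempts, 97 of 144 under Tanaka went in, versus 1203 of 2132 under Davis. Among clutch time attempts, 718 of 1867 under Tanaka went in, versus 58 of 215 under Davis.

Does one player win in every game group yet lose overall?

Yes

Regular time: Tanaka 97/144 = 67.4%, Davis 1203/2132 = 56.4% → Tanaka
Clutch time: Tanaka 718/1867 = 38.5%, Davis 58/215 = 27.0% → Tanaka
Overall: Tanaka 815/2011 = 40.5%, Davis 1261/2347 = 53.7% → Davis
Tanaka wins each game group but Davis wins overall — the comparison reverses. Tanaka's attempts skew toward clutch time, which has a lower base rate.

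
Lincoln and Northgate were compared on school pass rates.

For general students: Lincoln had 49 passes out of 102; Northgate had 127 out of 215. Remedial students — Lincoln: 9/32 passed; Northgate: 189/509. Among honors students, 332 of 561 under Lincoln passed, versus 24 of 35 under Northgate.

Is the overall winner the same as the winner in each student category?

General: Lincoln 49/102 = 48.0%, Northgate 127/215 = 59.1% → Northgate
Remedial: Lincoln 9/32 = 28.1%, Northgate 189/509 = 37.1% → Northgate
Honors: Lincoln 332/561 = 59.2%, Northgate 24/35 = 68.6% → Northgate
Overall: Lincoln 390/695 = 56.1%, Northgate 340/759 = 44.8% → Lincoln
Northgate wins each student group but Lincoln wins overall — the comparison reverses. Northgate's students skew toward remedial, which has a lower base rate.

No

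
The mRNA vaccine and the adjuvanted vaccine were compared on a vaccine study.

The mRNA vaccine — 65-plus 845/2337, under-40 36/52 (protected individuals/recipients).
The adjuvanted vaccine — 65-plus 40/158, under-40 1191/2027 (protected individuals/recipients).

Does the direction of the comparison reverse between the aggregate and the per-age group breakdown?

Yes

65-plus: the mRNA vaccine 845/2337 = 36.2%, the adjuvanted vaccine 40/158 = 25.3% → the mRNA vaccine
Under-40: the mRNA vaccine 36/52 = 69.2%, the adjuvanted vaccine 1191/2027 = 58.8% → the mRNA vaccine
Overall: the mRNA vaccine 881/2389 = 36.9%, the adjuvanted vaccine 1231/2185 = 56.3% → the adjuvanted vaccine
The mRNA vaccine wins each age group but the adjuvanted vaccine wins overall — the comparison reverses. The mRNA vaccine's recipients skew toward 65-plus, which has a lower base rate.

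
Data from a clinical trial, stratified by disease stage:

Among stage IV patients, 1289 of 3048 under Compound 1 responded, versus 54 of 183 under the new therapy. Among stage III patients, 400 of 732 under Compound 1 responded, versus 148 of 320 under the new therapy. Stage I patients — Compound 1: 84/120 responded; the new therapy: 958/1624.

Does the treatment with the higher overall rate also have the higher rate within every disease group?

Stage IV: Compound 1 1289/3048 = 42.3%, the new therapy 54/183 = 29.5% → Compound 1
Stage III: Compound 1 400/732 = 54.6%, the new therapy 148/320 = 46.2% → Compound 1
Stage I: Compound 1 84/120 = 70.0%, the new therapy 958/1624 = 59.0% → Compound 1
Overall: Compound 1 1773/3900 = 45.5%, the new therapy 1160/2127 = 54.5% → the new therapy
Compound 1 wins each disease group but the new therapy wins overall — the comparison reverses. Compound 1's patients skew toward stage IV, which has a lower base rate.

No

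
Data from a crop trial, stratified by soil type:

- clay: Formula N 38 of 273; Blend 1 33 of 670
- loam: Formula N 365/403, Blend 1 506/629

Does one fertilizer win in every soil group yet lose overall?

No

Clay: Formula N 38/273 = 13.9%, Blend 1 33/670 = 4.9% → Formula N
Loam: Formula N 365/403 = 90.6%, Blend 1 506/629 = 80.4% → Formula N
Overall: Formula N 403/676 = 59.6%, Blend 1 539/1299 = 41.5% → Formula N
Formula N wins overall and in every soil group — no reversal.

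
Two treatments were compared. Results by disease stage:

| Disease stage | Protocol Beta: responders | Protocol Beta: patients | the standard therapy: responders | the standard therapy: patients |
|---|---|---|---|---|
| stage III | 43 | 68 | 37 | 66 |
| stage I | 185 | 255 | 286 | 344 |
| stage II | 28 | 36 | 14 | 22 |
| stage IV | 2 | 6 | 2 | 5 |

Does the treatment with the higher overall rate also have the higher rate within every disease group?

Stage III: Protocol Beta 43/68 = 63.2%, the standard therapy 37/66 = 56.1% → Protocol Beta
Stage I: Protocol Beta 185/255 = 72.5%, the standard therapy 286/344 = 83.1% → the standard therapy
Stage II: Protocol Beta 28/36 = 77.8%, the standard therapy 14/22 = 63.6% → Protocol Beta
Stage IV: Protocol Beta 2/6 = 33.3%, the standard therapy 2/5 = 40.0% → the standard therapy
Overall: Protocol Beta 258/365 = 70.7%, the standard therapy 339/437 = 77.6% → the standard therapy
Neither sweeps: Protocol Beta wins 2 of 4 groups, the standard therapy wins 2. The standard therapy wins overall but not every group — no Simpson reversal.

No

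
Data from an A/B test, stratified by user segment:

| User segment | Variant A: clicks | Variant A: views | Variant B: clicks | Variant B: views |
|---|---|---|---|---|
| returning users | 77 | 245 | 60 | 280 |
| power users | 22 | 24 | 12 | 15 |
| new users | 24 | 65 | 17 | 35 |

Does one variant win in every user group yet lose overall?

No

Returning users: Variant A 77/245 = 31.4%, Variant B 60/280 = 21.4% → Variant A
Power users: Variant A 22/24 = 91.7%, Variant B 12/15 = 80.0% → Variant A
New users: Variant A 24/65 = 36.9%, Variant B 17/35 = 48.6% → Variant B
Overall: Variant A 123/334 = 36.8%, Variant B 89/330 = 27.0% → Variant A
Neither sweeps: Variant A wins 2 of 3 groups, Variant B wins 1. Variant A wins overall but not every group — no Simpson reversal.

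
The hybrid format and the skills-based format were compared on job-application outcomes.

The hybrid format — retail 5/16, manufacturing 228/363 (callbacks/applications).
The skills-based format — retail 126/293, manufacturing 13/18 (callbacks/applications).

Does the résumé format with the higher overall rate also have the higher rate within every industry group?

No

Retail: the hybrid format 5/16 = 31.2%, the skills-based format 126/293 = 43.0% → the skills-based format
Manufacturing: the hybrid format 228/363 = 62.8%, the skills-based format 13/18 = 72.2% → the skills-based format
Overall: the hybrid format 233/379 = 61.5%, the skills-based format 139/311 = 44.7% → the hybrid format
The skills-based format wins each industry group but the hybrid format wins overall — the comparison reverses. The skills-based format's applications skew toward retail, which has a lower base rate.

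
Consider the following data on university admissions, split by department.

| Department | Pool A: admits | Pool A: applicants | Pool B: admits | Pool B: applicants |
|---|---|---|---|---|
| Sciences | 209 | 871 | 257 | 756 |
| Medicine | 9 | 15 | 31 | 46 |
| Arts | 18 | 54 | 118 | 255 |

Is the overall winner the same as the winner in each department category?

Sciences: Pool A 209/871 = 24.0%, Pool B 257/756 = 34.0% → Pool B
Medicine: Pool A 9/15 = 60.0%, Pool B 31/46 = 67.4% → Pool B
Arts: Pool A 18/54 = 33.3%, Pool B 118/255 = 46.3% → Pool B
Overall: Pool A 236/940 = 25.1%, Pool B 406/1057 = 38.4% → Pool B
Pool B wins overall and in every department group — no reversal.

Yes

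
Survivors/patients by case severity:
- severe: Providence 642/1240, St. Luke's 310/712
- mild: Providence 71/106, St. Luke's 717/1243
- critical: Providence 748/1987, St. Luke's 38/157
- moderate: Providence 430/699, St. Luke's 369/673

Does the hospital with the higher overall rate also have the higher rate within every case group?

Severe: Providence 642/1240 = 51.8%, St. Luke's 310/712 = 43.5% → Providence
Mild: Providence 71/106 = 67.0%, St. Luke's 717/1243 = 57.7% → Providence
Critical: Providence 748/1987 = 37.6%, St. Luke's 38/157 = 24.2% → Providence
Moderate: Providence 430/699 = 61.5%, St. Luke's 369/673 = 54.8% → Providence
Overall: Providence 1891/4032 = 46.9%, St. Luke's 1434/2785 = 51.5% → St. Luke's
Providence wins each case group but St. Luke's wins overall — the comparison reverses. Providence's patients skew toward critical, which has a lower base rate.

No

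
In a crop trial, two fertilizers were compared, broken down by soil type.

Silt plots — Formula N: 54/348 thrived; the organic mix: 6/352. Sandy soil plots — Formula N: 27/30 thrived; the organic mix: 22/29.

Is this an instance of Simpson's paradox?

No

Silt: Formula N 54/348 = 15.5%, the organic mix 6/352 = 1.7% → Formula N
Sandy soil: Formula N 27/30 = 90.0%, the organic mix 22/29 = 75.9% → Formula N
Overall: Formula N 81/378 = 21.4%, the organic mix 28/381 = 7.3% → Formula N
Formula N wins overall and in every soil group — no reversal.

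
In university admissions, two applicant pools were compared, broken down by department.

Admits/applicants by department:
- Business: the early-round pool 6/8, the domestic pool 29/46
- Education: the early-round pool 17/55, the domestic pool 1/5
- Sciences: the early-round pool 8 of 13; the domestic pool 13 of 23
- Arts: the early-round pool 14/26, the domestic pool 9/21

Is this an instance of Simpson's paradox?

Yes

Business: the early-round pool 6/8 = 75.0%, the domestic pool 29/46 = 63.0% → the early-round pool
Education: the early-round pool 17/55 = 30.9%, the domestic pool 1/5 = 20.0% → the early-round pool
Sciences: the early-round pool 8/13 = 61.5%, the domestic pool 13/23 = 56.5% → the early-round pool
Arts: the early-round pool 14/26 = 53.8%, the domestic pool 9/21 = 42.9% → the early-round pool
Overall: the early-round pool 45/102 = 44.1%, the domestic pool 52/95 = 54.7% → the domestic pool
The early-round pool wins each department group but the domestic pool wins overall — the comparison reverses. The early-round pool's applicants skew toward Education, which has a lower base rate.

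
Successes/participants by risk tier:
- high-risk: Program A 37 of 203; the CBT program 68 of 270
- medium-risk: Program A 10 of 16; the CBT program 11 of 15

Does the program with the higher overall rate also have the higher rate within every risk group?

High-risk: Program A 37/203 = 18.2%, the CBT program 68/270 = 25.2% → the CBT program
Medium-risk: Program A 10/16 = 62.5%, the CBT program 11/15 = 73.3% → the CBT program
Overall: Program A 47/219 = 21.5%, the CBT program 79/285 = 27.7% → the CBT program
The CBT program wins overall and in every risk group — no reversal.

Yes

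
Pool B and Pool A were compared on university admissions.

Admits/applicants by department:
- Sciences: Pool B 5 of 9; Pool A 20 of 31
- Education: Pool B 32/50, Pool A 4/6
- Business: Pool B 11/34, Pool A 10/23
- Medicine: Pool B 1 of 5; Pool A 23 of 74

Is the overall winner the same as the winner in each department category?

No

Sciences: Pool B 5/9 = 55.6%, Pool A 20/31 = 64.5% → Pool A
Education: Pool B 32/50 = 64.0%, Pool A 4/6 = 66.7% → Pool A
Business: Pool B 11/34 = 32.4%, Pool A 10/23 = 43.5% → Pool A
Medicine: Pool B 1/5 = 20.0%, Pool A 23/74 = 31.1% → Pool A
Overall: Pool B 49/98 = 50.0%, Pool A 57/134 = 42.5% → Pool B
Pool A wins each department group but Pool B wins overall — the comparison reverses. Pool A's applicants skew toward Medicine, which has a lower base rate.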